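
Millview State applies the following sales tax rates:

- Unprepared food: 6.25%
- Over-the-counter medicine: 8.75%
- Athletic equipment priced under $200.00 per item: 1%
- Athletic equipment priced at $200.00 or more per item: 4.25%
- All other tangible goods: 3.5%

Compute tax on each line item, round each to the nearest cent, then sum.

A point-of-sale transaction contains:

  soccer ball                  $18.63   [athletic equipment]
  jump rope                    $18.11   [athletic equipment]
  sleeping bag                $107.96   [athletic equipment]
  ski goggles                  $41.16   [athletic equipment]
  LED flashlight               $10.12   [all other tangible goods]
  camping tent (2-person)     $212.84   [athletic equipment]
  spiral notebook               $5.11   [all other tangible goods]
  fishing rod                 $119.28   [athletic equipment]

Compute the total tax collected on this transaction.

Soccer ball $18.63: athletic equipment, under $200.00 → 1% → $0.19
Jump rope $18.11: athletic equipment, under $200.00 → 1% → $0.18
Sleeping bag $107.96: athletic equipment, under $200.00 → 1% → $1.08
Ski goggles $41.16: athletic equipment, under $200.00 → 1% → $0.41
LED flashlight $10.12: all other tangible goods → 3.5% → $0.35
Camping tent (2-person) $212.84: athletic equipment, $200.00 or more → 4.25% → $9.05
Spiral notebook $5.11: all other tangible goods → 3.5% → $0.18
Fishing rod $119.28: athletic equipment, under $200.00 → 1% → $1.19
Total tax = $0.19 + $0.18 + $1.08 + $0.41 + $0.35 + $9.05 + $0.18 + $1.19 = $12.63

$12.63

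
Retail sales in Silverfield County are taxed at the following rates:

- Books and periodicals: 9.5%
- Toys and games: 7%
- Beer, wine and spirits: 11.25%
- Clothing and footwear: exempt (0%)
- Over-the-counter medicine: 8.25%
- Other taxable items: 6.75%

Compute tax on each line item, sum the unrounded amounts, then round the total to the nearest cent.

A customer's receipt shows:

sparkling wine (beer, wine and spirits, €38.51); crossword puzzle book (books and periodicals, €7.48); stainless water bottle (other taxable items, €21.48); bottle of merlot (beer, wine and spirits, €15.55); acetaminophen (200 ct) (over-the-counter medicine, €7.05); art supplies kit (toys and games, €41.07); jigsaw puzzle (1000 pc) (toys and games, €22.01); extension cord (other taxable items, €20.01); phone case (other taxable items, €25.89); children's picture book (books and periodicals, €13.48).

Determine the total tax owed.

€17.62

Sparkling wine €38.51: beer, wine and spirits → 11.25% → €4.332375
Crossword puzzle book €7.48: books and periodicals → 9.5% → €0.7106
Stainless water bottle €21.48: other taxable items → 6.75% → €1.4499
Bottle of merlot €15.55: beer, wine and spirits → 11.25% → €1.749375
Acetaminophen (200 ct) €7.05: over-the-counter medicine → 8.25% → €0.581625
Art supplies kit €41.07: toys and games → 7% → €2.8749
Jigsaw puzzle (1000 pc) €22.01: toys and games → 7% → €1.5407
Extension cord €20.01: other taxable items → 6.75% → €1.350675
Phone case €25.89: other taxable items → 6.75% → €1.747575
Children's picture book €13.48: books and periodicals → 9.5% → €1.2806
Unrounded tax sum = €17.618325 → €17.62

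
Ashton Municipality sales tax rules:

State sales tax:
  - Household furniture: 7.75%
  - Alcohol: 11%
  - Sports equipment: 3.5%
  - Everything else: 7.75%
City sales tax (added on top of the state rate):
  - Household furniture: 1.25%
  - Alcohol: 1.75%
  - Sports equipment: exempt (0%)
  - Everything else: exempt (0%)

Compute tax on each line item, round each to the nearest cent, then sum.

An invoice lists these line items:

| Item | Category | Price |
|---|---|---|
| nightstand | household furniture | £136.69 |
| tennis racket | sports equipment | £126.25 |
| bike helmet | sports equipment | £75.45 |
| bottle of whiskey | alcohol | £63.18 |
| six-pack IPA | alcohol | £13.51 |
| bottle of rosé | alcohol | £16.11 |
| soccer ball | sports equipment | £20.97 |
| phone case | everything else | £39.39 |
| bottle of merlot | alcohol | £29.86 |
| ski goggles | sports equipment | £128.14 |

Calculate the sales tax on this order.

£43.26

Nightstand £136.69: household furniture → 7.75% + 1.25% city = 9% → £12.30
Tennis racket £126.25: sports equipment → 3.5% + 0% city = 3.5% → £4.42
Bike helmet £75.45: sports equipment → 3.5% + 0% city = 3.5% → £2.64
Bottle of whiskey £63.18: alcohol → 11% + 1.75% city = 12.75% → £8.06
Six-pack IPA £13.51: alcohol → 11% + 1.75% city = 12.75% → £1.72
Bottle of rosé £16.11: alcohol → 11% + 1.75% city = 12.75% → £2.05
Soccer ball £20.97: sports equipment → 3.5% + 0% city = 3.5% → £0.73
Phone case £39.39: everything else → 7.75% + 0% city = 7.75% → £3.05
Bottle of merlot £29.86: alcohol → 11% + 1.75% city = 12.75% → £3.81
Ski goggles £128.14: sports equipment → 3.5% + 0% city = 3.5% → £4.48
Total tax = £12.30 + £4.42 + £2.64 + £8.06 + £1.72 + £2.05 + £0.73 + £3.05 + £3.81 + £4.48 = £43.26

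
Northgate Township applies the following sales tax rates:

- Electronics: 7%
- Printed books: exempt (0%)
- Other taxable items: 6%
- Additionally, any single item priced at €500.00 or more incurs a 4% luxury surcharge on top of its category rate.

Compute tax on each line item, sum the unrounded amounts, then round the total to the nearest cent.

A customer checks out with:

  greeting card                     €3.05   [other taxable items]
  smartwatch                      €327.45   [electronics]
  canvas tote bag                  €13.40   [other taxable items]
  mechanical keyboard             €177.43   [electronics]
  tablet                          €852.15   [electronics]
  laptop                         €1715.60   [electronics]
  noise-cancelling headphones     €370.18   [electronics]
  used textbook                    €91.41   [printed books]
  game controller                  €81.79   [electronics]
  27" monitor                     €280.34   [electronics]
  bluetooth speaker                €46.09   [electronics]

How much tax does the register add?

Greeting card €3.05: other taxable items → 6% → €0.183
Smartwatch €327.45: electronics → 7% → €22.9215
Canvas tote bag €13.40: other taxable items → 6% → €0.804
Mechanical keyboard €177.43: electronics → 7% → €12.4201
Tablet €852.15: electronics → 7% + 4% surcharge = 11% → €93.7365
Laptop €1715.60: electronics → 7% + 4% surcharge = 11% → €188.716
Noise-cancelling headphones €370.18: electronics → 7% → €25.9126
Used textbook €91.41: printed books → 0% → €0.00
Game controller €81.79: electronics → 7% → €5.7253
27" monitor €280.34: electronics → 7% → €19.6238
Bluetooth speaker €46.09: electronics → 7% → €3.2263
Unrounded tax sum = €373.2691 → €373.27

€373.27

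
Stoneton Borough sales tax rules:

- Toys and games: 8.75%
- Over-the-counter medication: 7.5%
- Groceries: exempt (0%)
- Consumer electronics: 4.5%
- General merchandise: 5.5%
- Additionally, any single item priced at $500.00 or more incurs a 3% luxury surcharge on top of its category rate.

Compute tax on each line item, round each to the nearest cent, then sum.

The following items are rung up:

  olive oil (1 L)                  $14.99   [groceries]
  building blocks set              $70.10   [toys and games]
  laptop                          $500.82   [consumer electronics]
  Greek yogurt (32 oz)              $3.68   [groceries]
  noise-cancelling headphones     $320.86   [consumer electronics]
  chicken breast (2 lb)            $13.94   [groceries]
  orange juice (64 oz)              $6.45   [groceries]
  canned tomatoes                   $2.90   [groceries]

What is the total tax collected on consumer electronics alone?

$52.00

Laptop $500.82: consumer electronics → 4.5% + 3% surcharge = 7.5% → $37.56
Noise-cancelling headphones $320.86: consumer electronics → 4.5% → $14.44
Tax on consumer electronics = $37.56 + $14.44 = $52.00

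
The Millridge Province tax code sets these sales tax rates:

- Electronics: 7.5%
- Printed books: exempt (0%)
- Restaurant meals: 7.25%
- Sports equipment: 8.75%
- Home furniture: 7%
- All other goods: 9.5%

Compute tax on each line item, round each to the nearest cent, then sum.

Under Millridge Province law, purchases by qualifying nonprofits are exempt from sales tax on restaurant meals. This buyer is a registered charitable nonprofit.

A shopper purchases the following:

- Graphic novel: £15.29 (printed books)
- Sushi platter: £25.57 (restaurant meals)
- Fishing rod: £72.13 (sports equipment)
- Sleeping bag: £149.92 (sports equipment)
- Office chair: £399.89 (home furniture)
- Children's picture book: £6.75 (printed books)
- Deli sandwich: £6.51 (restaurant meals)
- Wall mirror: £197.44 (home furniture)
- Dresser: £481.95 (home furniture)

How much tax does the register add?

£94.98

Graphic novel £15.29: printed books → 0% → £0.00
Sushi platter £25.57: restaurant meals, buyer-exempt → 0% → £0.00
Fishing rod £72.13: sports equipment → 8.75% → £6.31
Sleeping bag £149.92: sports equipment → 8.75% → £13.12
Office chair £399.89: home furniture → 7% → £27.99
Children's picture book £6.75: printed books → 0% → £0.00
Deli sandwich £6.51: restaurant meals, buyer-exempt → 0% → £0.00
Wall mirror £197.44: home furniture → 7% → £13.82
Dresser £481.95: home furniture → 7% → £33.74
Total tax = £6.31 + £13.12 + £27.99 + £13.82 + £33.74 = £94.98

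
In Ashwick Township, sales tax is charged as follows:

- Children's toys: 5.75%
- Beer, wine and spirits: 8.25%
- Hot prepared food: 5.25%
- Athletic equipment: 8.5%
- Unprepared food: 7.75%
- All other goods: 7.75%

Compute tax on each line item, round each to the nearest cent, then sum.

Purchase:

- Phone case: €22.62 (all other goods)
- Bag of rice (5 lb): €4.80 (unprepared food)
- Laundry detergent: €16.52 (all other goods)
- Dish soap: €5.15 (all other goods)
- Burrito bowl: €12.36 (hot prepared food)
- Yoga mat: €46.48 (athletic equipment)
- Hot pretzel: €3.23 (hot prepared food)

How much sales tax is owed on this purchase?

€8.57

Phone case €22.62: all other goods → 7.75% → €1.75
Bag of rice (5 lb) €4.80: unprepared food → 7.75% → €0.37
Laundry detergent €16.52: all other goods → 7.75% → €1.28
Dish soap €5.15: all other goods → 7.75% → €0.40
Burrito bowl €12.36: hot prepared food → 5.25% → €0.65
Yoga mat €46.48: athletic equipment → 8.5% → €3.95
Hot pretzel €3.23: hot prepared food → 5.25% → €0.17
Total tax = €1.75 + €0.37 + €1.28 + €0.40 + €0.65 + €3.95 + €0.17 = €8.57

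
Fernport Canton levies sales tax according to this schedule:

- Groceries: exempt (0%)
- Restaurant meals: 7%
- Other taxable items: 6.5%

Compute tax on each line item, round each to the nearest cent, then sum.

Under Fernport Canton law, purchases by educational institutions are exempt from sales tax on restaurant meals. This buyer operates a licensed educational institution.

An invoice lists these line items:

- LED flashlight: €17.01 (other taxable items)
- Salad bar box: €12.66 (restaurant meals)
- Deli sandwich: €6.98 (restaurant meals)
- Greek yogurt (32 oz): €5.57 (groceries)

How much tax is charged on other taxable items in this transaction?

LED flashlight €17.01: other taxable items → 6.5% → €1.11
Tax on other taxable items = €1.11

€1.11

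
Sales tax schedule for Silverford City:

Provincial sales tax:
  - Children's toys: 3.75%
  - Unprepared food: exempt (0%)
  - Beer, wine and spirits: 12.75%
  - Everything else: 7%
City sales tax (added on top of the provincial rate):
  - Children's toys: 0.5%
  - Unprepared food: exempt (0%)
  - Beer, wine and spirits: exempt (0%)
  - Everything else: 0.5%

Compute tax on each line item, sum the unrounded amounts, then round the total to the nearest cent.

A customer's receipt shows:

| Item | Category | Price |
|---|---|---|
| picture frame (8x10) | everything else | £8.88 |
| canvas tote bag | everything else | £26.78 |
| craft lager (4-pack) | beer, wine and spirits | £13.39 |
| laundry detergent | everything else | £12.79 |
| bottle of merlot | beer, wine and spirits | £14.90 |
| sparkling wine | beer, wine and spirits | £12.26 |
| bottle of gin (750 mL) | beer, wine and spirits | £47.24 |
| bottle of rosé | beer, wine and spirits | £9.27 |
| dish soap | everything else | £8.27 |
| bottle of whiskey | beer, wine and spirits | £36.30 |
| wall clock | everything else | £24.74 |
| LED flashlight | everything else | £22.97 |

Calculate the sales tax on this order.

Picture frame (8x10) £8.88: everything else → 7% + 0.5% city = 7.5% → £0.666
Canvas tote bag £26.78: everything else → 7% + 0.5% city = 7.5% → £2.0085
Craft lager (4-pack) £13.39: beer, wine and spirits → 12.75% + 0% city = 12.75% → £1.707225
Laundry detergent £12.79: everything else → 7% + 0.5% city = 7.5% → £0.95925
Bottle of merlot £14.90: beer, wine and spirits → 12.75% + 0% city = 12.75% → £1.89975
Sparkling wine £12.26: beer, wine and spirits → 12.75% + 0% city = 12.75% → £1.56315
Bottle of gin (750 mL) £47.24: beer, wine and spirits → 12.75% + 0% city = 12.75% → £6.0231
Bottle of rosé £9.27: beer, wine and spirits → 12.75% + 0% city = 12.75% → £1.181925
Dish soap £8.27: everything else → 7% + 0.5% city = 7.5% → £0.62025
Bottle of whiskey £36.30: beer, wine and spirits → 12.75% + 0% city = 12.75% → £4.62825
Wall clock £24.74: everything else → 7% + 0.5% city = 7.5% → £1.8555
LED flashlight £22.97: everything else → 7% + 0.5% city = 7.5% → £1.72275
Unrounded tax sum = £24.83565 → £24.84

£24.84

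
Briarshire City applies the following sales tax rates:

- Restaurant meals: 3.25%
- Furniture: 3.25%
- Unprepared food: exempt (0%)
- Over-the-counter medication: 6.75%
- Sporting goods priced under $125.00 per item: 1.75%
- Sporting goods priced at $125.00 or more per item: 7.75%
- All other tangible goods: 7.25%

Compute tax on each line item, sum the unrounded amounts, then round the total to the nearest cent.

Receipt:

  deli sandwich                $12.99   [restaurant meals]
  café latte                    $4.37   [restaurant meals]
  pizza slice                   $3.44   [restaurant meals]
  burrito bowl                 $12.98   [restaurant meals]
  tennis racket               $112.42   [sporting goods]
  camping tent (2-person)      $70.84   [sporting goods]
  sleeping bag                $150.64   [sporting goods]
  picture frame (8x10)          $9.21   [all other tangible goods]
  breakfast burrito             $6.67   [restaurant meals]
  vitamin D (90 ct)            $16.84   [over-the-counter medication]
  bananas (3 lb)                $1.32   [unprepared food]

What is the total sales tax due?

$18.00

Deli sandwich $12.99: restaurant meals → 3.25% → $0.422175
Café latte $4.37: restaurant meals → 3.25% → $0.142025
Pizza slice $3.44: restaurant meals → 3.25% → $0.1118
Burrito bowl $12.98: restaurant meals → 3.25% → $0.42185
Tennis racket $112.42: sporting goods, under $125.00 → 1.75% → $1.96735
Camping tent (2-person) $70.84: sporting goods, under $125.00 → 1.75% → $1.2397
Sleeping bag $150.64: sporting goods, $125.00 or more → 7.75% → $11.6746
Picture frame (8x10) $9.21: all other tangible goods → 7.25% → $0.667725
Breakfast burrito $6.67: restaurant meals → 3.25% → $0.216775
Vitamin D (90 ct) $16.84: over-the-counter medication → 6.75% → $1.1367
Bananas (3 lb) $1.32: unprepared food → 0% → $0.00
Unrounded tax sum = $18.0007 → $18.00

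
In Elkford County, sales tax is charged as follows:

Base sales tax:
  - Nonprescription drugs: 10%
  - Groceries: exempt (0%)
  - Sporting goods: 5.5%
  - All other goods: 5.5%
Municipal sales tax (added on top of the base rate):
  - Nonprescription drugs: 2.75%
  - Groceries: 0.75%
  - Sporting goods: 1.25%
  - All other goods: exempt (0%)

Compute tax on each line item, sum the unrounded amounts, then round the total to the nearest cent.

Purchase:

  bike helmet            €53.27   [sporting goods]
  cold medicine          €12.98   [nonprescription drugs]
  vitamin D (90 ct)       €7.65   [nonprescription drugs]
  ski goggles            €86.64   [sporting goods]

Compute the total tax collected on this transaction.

€12.07

Bike helmet €53.27: sporting goods → 5.5% + 1.25% municipal = 6.75% → €3.595725
Cold medicine €12.98: nonprescription drugs → 10% + 2.75% municipal = 12.75% → €1.65495
Vitamin D (90 ct) €7.65: nonprescription drugs → 10% + 2.75% municipal = 12.75% → €0.975375
Ski goggles €86.64: sporting goods → 5.5% + 1.25% municipal = 6.75% → €5.8482
Unrounded tax sum = €12.07425 → €12.07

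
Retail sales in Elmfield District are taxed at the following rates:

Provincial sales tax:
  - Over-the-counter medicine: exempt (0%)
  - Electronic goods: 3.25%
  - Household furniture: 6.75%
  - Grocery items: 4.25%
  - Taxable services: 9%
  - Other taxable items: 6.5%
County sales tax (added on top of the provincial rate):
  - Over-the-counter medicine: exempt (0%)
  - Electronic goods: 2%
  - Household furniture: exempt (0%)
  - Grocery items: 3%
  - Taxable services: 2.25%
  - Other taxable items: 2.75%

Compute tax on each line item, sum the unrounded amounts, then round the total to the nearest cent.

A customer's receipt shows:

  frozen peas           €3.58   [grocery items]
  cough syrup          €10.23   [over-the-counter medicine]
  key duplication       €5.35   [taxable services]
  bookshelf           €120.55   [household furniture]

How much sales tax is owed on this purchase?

Frozen peas €3.58: grocery items → 4.25% + 3% county = 7.25% → €0.25955
Cough syrup €10.23: over-the-counter medicine → 0% + 0% county = 0% → €0.00
Key duplication €5.35: taxable services → 9% + 2.25% county = 11.25% → €0.601875
Bookshelf €120.55: household furniture → 6.75% + 0% county = 6.75% → €8.137125
Unrounded tax sum = €8.99855 → €9.00

€9.00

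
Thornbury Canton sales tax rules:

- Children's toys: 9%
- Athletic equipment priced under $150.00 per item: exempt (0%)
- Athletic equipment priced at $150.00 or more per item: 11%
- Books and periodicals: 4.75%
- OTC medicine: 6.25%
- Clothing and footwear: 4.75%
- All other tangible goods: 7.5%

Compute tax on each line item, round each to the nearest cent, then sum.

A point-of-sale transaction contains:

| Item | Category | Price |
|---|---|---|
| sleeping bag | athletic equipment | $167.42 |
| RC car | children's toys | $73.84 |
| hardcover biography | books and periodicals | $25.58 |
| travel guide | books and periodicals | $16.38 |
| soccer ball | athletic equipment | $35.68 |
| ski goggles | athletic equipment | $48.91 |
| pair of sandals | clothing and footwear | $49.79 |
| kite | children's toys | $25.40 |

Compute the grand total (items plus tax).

Sleeping bag $167.42: athletic equipment, $150.00 or more → 11% → $18.42
RC car $73.84: children's toys → 9% → $6.65
Hardcover biography $25.58: books and periodicals → 4.75% → $1.22
Travel guide $16.38: books and periodicals → 4.75% → $0.78
Soccer ball $35.68: athletic equipment, under $150.00 → 0% → $0.00
Ski goggles $48.91: athletic equipment, under $150.00 → 0% → $0.00
Pair of sandals $49.79: clothing and footwear → 4.75% → $2.37
Kite $25.40: children's toys → 9% → $2.29
Subtotal = $443.00; tax = $31.73; total due = $474.73

$474.73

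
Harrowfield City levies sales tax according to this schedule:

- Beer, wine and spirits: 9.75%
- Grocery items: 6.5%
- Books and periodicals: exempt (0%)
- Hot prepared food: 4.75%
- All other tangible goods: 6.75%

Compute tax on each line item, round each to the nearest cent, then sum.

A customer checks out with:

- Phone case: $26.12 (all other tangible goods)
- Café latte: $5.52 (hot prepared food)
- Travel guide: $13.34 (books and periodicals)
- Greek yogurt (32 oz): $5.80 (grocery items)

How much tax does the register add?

Phone case $26.12: all other tangible goods → 6.75% → $1.76
Café latte $5.52: hot prepared food → 4.75% → $0.26
Travel guide $13.34: books and periodicals → 0% → $0.00
Greek yogurt (32 oz) $5.80: grocery items → 6.5% → $0.38
Total tax = $1.76 + $0.26 + $0.38 = $2.40

$2.40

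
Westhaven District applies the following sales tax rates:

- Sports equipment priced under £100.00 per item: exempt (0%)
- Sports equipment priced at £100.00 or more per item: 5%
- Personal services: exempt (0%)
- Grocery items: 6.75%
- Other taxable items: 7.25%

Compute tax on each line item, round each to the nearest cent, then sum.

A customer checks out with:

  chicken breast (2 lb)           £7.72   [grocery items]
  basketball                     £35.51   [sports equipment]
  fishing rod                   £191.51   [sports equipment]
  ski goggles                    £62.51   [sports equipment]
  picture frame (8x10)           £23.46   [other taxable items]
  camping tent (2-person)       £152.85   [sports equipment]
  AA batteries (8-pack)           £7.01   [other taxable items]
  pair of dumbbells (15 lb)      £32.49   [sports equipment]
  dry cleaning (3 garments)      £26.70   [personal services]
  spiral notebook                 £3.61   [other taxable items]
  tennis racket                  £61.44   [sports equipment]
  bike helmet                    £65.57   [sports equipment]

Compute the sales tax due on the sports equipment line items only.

£17.22

Basketball £35.51: sports equipment, under £100.00 → 0% → £0.00
Fishing rod £191.51: sports equipment, £100.00 or more → 5% → £9.58
Ski goggles £62.51: sports equipment, under £100.00 → 0% → £0.00
Camping tent (2-person) £152.85: sports equipment, £100.00 or more → 5% → £7.64
Pair of dumbbells (15 lb) £32.49: sports equipment, under £100.00 → 0% → £0.00
Tennis racket £61.44: sports equipment, under £100.00 → 0% → £0.00
Bike helmet £65.57: sports equipment, under £100.00 → 0% → £0.00
Tax on sports equipment = £0.00 + £9.58 + £0.00 + £7.64 + £0.00 + £0.00 + £0.00 = £17.22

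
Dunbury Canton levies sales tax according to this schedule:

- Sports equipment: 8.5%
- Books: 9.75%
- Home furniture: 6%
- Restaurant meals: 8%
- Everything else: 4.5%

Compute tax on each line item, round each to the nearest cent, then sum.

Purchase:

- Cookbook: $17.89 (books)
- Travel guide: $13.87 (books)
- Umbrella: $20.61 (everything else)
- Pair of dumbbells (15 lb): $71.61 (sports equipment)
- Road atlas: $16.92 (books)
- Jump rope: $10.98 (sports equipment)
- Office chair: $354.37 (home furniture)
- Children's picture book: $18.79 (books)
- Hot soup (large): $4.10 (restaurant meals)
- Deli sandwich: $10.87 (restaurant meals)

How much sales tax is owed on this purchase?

$36.98

Cookbook $17.89: books → 9.75% → $1.74
Travel guide $13.87: books → 9.75% → $1.35
Umbrella $20.61: everything else → 4.5% → $0.93
Pair of dumbbells (15 lb) $71.61: sports equipment → 8.5% → $6.09
Road atlas $16.92: books → 9.75% → $1.65
Jump rope $10.98: sports equipment → 8.5% → $0.93
Office chair $354.37: home furniture → 6% → $21.26
Children's picture book $18.79: books → 9.75% → $1.83
Hot soup (large) $4.10: restaurant meals → 8% → $0.33
Deli sandwich $10.87: restaurant meals → 8% → $0.87
Total tax = $1.74 + $1.35 + $0.93 + $6.09 + $1.65 + $0.93 + $21.26 + $1.83 + $0.33 + $0.87 = $36.98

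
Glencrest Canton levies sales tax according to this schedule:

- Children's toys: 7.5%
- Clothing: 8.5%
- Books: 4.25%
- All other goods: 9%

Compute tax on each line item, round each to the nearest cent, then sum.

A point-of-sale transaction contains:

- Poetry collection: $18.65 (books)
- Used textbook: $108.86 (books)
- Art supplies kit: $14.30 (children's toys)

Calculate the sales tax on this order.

Poetry collection $18.65: books → 4.25% → $0.79
Used textbook $108.86: books → 4.25% → $4.63
Art supplies kit $14.30: children's toys → 7.5% → $1.07
Total tax = $0.79 + $4.63 + $1.07 = $6.49

$6.49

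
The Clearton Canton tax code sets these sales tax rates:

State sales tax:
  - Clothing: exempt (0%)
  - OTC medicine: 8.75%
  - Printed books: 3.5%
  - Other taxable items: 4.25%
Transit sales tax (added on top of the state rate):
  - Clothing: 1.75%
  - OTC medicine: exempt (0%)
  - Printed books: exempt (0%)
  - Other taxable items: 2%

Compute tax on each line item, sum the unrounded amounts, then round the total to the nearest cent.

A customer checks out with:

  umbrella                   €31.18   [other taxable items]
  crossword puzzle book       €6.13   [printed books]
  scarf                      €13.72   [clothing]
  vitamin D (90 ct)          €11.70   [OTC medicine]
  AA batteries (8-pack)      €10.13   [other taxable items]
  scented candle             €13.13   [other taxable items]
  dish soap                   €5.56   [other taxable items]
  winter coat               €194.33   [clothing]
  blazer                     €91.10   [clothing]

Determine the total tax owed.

€10.22

Umbrella €31.18: other taxable items → 4.25% + 2% transit = 6.25% → €1.94875
Crossword puzzle book €6.13: printed books → 3.5% + 0% transit = 3.5% → €0.21455
Scarf €13.72: clothing → 0% + 1.75% transit = 1.75% → €0.2401
Vitamin D (90 ct) €11.70: OTC medicine → 8.75% + 0% transit = 8.75% → €1.02375
AA batteries (8-pack) €10.13: other taxable items → 4.25% + 2% transit = 6.25% → €0.633125
Scented candle €13.13: other taxable items → 4.25% + 2% transit = 6.25% → €0.820625
Dish soap €5.56: other taxable items → 4.25% + 2% transit = 6.25% → €0.3475
Winter coat €194.33: clothing → 0% + 1.75% transit = 1.75% → €3.400775
Blazer €91.10: clothing → 0% + 1.75% transit = 1.75% → €1.59425
Unrounded tax sum = €10.223425 → €10.22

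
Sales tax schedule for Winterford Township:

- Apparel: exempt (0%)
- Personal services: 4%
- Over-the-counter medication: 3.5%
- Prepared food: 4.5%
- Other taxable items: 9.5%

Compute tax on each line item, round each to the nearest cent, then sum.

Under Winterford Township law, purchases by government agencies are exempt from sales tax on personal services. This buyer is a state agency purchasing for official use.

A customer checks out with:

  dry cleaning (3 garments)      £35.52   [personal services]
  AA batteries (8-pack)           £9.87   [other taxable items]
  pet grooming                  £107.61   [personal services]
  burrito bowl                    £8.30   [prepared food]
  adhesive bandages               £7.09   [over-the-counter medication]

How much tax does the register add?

£1.56

Dry cleaning (3 garments) £35.52: personal services, buyer-exempt → 0% → £0.00
AA batteries (8-pack) £9.87: other taxable items → 9.5% → £0.94
Pet grooming £107.61: personal services, buyer-exempt → 0% → £0.00
Burrito bowl £8.30: prepared food → 4.5% → £0.37
Adhesive bandages £7.09: over-the-counter medication → 3.5% → £0.25
Total tax = £0.94 + £0.37 + £0.25 = £1.56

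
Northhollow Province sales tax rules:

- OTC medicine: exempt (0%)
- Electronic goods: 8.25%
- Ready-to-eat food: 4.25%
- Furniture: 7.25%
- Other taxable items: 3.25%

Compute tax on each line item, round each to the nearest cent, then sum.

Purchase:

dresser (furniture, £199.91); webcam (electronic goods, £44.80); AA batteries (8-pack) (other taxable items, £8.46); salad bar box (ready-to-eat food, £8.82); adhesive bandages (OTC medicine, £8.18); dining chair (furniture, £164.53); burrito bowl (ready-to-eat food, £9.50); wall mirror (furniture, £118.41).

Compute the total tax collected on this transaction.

Dresser £199.91: furniture → 7.25% → £14.49
Webcam £44.80: electronic goods → 8.25% → £3.70
AA batteries (8-pack) £8.46: other taxable items → 3.25% → £0.27
Salad bar box £8.82: ready-to-eat food → 4.25% → £0.37
Adhesive bandages £8.18: OTC medicine → 0% → £0.00
Dining chair £164.53: furniture → 7.25% → £11.93
Burrito bowl £9.50: ready-to-eat food → 4.25% → £0.40
Wall mirror £118.41: furniture → 7.25% → £8.58
Total tax = £14.49 + £3.70 + £0.27 + £0.37 + £11.93 + £0.40 + £8.58 = £39.74

£39.74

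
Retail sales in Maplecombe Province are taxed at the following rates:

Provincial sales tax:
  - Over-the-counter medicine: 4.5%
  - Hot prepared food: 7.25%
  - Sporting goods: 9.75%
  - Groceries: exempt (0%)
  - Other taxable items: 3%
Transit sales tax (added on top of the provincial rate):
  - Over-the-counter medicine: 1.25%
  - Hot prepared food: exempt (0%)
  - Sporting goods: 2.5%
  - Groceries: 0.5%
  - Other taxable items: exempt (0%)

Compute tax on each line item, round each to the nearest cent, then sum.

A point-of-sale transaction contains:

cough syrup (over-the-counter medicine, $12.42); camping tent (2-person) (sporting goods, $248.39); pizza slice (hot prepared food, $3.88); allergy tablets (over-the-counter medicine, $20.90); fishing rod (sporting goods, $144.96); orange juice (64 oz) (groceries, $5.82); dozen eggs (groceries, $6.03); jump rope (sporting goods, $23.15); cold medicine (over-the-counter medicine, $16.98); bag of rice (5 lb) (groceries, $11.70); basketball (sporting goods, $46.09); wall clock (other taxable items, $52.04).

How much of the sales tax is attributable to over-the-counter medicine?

$2.89

Cough syrup $12.42: over-the-counter medicine → 4.5% + 1.25% transit = 5.75% → $0.71
Allergy tablets $20.90: over-the-counter medicine → 4.5% + 1.25% transit = 5.75% → $1.20
Cold medicine $16.98: over-the-counter medicine → 4.5% + 1.25% transit = 5.75% → $0.98
Tax on over-the-counter medicine = $0.71 + $1.20 + $0.98 = $2.89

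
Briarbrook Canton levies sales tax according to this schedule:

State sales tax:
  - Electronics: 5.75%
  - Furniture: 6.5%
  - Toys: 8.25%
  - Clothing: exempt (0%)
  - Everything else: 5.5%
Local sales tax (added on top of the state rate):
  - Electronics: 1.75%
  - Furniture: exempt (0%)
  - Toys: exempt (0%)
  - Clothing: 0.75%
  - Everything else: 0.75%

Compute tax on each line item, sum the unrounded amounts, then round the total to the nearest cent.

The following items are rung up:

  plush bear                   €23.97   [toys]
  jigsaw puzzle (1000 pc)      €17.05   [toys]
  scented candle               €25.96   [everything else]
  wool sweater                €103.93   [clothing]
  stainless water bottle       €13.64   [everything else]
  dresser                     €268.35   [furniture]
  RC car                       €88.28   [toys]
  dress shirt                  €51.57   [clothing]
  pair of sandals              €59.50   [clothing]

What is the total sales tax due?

Plush bear €23.97: toys → 8.25% + 0% local = 8.25% → €1.977525
Jigsaw puzzle (1000 pc) €17.05: toys → 8.25% + 0% local = 8.25% → €1.406625
Scented candle €25.96: everything else → 5.5% + 0.75% local = 6.25% → €1.6225
Wool sweater €103.93: clothing → 0% + 0.75% local = 0.75% → €0.779475
Stainless water bottle €13.64: everything else → 5.5% + 0.75% local = 6.25% → €0.8525
Dresser €268.35: furniture → 6.5% + 0% local = 6.5% → €17.44275
RC car €88.28: toys → 8.25% + 0% local = 8.25% → €7.2831
Dress shirt €51.57: clothing → 0% + 0.75% local = 0.75% → €0.386775
Pair of sandals €59.50: clothing → 0% + 0.75% local = 0.75% → €0.44625
Unrounded tax sum = €32.1975 → €32.20

€32.20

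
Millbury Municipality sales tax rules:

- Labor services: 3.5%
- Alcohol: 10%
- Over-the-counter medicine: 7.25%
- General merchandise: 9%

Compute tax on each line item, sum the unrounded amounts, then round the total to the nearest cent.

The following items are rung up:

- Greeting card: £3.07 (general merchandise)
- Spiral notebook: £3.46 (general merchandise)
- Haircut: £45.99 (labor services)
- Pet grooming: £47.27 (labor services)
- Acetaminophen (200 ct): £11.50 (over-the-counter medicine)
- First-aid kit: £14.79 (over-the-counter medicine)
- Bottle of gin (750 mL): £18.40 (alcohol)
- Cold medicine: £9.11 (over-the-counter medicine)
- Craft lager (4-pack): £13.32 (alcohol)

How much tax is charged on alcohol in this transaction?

£3.17

Bottle of gin (750 mL) £18.40: alcohol → 10% → £1.84
Craft lager (4-pack) £13.32: alcohol → 10% → £1.332
Tax on alcohol: unrounded sum = £3.172 → £3.17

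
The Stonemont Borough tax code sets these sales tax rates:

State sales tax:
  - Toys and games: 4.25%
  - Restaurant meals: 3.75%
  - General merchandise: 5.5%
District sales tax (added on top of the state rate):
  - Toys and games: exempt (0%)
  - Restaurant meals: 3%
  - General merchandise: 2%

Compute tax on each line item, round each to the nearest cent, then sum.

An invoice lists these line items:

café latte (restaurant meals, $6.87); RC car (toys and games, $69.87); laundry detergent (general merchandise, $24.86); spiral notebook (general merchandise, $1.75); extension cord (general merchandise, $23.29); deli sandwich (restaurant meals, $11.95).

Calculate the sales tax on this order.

Café latte $6.87: restaurant meals → 3.75% + 3% district = 6.75% → $0.46
RC car $69.87: toys and games → 4.25% + 0% district = 4.25% → $2.97
Laundry detergent $24.86: general merchandise → 5.5% + 2% district = 7.5% → $1.86
Spiral notebook $1.75: general merchandise → 5.5% + 2% district = 7.5% → $0.13
Extension cord $23.29: general merchandise → 5.5% + 2% district = 7.5% → $1.75
Deli sandwich $11.95: restaurant meals → 3.75% + 3% district = 6.75% → $0.81
Total tax = $0.46 + $2.97 + $1.86 + $0.13 + $1.75 + $0.81 = $7.98

$7.98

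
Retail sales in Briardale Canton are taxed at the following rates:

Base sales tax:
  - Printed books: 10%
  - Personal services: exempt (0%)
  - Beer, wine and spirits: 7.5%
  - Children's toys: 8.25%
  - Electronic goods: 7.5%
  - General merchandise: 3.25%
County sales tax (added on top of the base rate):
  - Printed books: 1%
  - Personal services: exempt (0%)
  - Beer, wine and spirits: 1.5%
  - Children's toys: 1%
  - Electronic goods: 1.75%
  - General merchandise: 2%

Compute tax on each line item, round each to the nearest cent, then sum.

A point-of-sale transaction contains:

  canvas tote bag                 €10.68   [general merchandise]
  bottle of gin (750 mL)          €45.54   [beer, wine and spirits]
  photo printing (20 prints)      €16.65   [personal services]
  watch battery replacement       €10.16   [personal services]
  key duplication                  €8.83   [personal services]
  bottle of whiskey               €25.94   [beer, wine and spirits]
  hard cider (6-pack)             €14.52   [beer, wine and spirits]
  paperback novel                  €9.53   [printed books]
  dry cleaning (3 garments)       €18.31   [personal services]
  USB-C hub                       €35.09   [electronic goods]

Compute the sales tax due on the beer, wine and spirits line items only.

€7.74

Bottle of gin (750 mL) €45.54: beer, wine and spirits → 7.5% + 1.5% county = 9% → €4.10
Bottle of whiskey €25.94: beer, wine and spirits → 7.5% + 1.5% county = 9% → €2.33
Hard cider (6-pack) €14.52: beer, wine and spirits → 7.5% + 1.5% county = 9% → €1.31
Tax on beer, wine and spirits = €4.10 + €2.33 + €1.31 = €7.74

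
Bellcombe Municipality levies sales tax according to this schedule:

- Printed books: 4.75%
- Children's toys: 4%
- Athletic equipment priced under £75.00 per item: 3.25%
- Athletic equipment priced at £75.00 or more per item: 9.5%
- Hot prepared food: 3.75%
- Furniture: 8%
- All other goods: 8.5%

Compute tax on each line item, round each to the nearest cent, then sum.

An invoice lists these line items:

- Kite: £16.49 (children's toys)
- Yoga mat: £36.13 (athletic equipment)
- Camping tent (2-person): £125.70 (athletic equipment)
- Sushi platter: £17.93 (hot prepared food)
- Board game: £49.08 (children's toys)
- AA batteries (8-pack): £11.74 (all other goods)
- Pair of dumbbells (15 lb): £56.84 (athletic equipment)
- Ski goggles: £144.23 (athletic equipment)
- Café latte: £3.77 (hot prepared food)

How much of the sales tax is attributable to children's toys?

Kite £16.49: children's toys → 4% → £0.66
Board game £49.08: children's toys → 4% → £1.96
Tax on children's toys = £0.66 + £1.96 = £2.62

£2.62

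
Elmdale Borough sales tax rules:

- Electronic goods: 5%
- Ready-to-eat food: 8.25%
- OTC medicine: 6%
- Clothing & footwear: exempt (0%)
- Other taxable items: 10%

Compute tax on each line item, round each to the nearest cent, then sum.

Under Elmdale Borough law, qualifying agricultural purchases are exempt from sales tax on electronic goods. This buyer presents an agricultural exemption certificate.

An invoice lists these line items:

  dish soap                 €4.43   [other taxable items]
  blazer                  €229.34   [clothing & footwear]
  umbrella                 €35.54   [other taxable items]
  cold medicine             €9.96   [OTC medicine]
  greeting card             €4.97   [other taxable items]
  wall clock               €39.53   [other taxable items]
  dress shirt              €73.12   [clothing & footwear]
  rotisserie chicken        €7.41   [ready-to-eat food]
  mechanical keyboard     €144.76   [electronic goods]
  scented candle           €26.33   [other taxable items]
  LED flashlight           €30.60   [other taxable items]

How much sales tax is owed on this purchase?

€15.34

Dish soap €4.43: other taxable items → 10% → €0.44
Blazer €229.34: clothing & footwear → 0% → €0.00
Umbrella €35.54: other taxable items → 10% → €3.55
Cold medicine €9.96: OTC medicine → 6% → €0.60
Greeting card €4.97: other taxable items → 10% → €0.50
Wall clock €39.53: other taxable items → 10% → €3.95
Dress shirt €73.12: clothing & footwear → 0% → €0.00
Rotisserie chicken €7.41: ready-to-eat food → 8.25% → €0.61
Mechanical keyboard €144.76: electronic goods, buyer-exempt → 0% → €0.00
Scented candle €26.33: other taxable items → 10% → €2.63
LED flashlight €30.60: other taxable items → 10% → €3.06
Total tax = €0.44 + €3.55 + €0.60 + €0.50 + €3.95 + €0.61 + €2.63 + €3.06 = €15.34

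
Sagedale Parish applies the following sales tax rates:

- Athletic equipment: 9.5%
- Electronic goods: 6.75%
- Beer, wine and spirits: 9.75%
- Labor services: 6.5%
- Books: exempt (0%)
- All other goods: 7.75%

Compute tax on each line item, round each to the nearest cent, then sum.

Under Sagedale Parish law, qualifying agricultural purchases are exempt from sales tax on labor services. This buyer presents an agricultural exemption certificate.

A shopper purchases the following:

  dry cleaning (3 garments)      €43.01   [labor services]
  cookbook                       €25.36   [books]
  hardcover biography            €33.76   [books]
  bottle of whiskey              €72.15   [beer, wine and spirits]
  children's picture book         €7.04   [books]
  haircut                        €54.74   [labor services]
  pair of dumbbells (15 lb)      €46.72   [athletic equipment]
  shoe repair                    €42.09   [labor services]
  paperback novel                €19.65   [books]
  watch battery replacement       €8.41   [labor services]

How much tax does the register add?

Dry cleaning (3 garments) €43.01: labor services, buyer-exempt → 0% → €0.00
Cookbook €25.36: books → 0% → €0.00
Hardcover biography €33.76: books → 0% → €0.00
Bottle of whiskey €72.15: beer, wine and spirits → 9.75% → €7.03
Children's picture book €7.04: books → 0% → €0.00
Haircut €54.74: labor services, buyer-exempt → 0% → €0.00
Pair of dumbbells (15 lb) €46.72: athletic equipment → 9.5% → €4.44
Shoe repair €42.09: labor services, buyer-exempt → 0% → €0.00
Paperback novel €19.65: books → 0% → €0.00
Watch battery replacement €8.41: labor services, buyer-exempt → 0% → €0.00
Total tax = €7.03 + €4.44 = €11.47

€11.47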